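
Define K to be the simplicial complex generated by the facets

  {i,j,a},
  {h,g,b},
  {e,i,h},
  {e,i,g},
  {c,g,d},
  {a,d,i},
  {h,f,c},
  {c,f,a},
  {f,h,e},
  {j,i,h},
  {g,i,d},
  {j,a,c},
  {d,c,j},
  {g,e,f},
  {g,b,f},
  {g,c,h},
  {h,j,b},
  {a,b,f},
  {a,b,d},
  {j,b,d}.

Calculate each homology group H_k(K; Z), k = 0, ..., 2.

H_0 ≅ Z,  H_1 ≅ Z ⊕ Z_2,  H_2 = 0.

Order the vertices as a < b < c < d < e < f < g < h < i < j. Listing each simplex with vertices in this order, K has dimension 2 with simplices:

  0-simplices (10): a, b, c, d, e, f, g, h, i, j
  1-simplices (30): ab, ac, ad, af, ai, aj, bd, bf, bg, bh, bj, cd, cf, cg, ch, cj, dg, di, dj, ef, eg, eh, ei, fg, fh, gh, gi, hi, hj, ij
  2-simplices (20): abd, abf, acf, acj, adi, aij, bdj, bfg, bgh, bhj, cdg, cdj, cfh, cgh, dgi, efg, efh, egi, ehi, hij

giving chain groups C_0 ≅ Z^10, C_1 ≅ Z^30, C_2 ≅ Z^20.

Boundary ∂_1: C_1 → C_0 is given by ∂[p,q] = [q] − [p]. For instance
  ∂bf = f − b.
The 10×30 boundary matrix has rank 9 and Smith normal form diag(1,1,1,1,1,1,1,1,1).

The boundary map ∂_2: C_2 → C_1 sends each 2-simplex [p,q,r] to [q,r] − [p,r] + [p,q]. For instance
  ∂cfh = fh − ch + cf,
  ∂abd = bd − ad + ab.
This gives a 30×20 integer matrix of rank 20; reducing to Smith normal form yields diagonal entries (1,1,1,1,1,1,1,1,1,1,1,1,1,1,1,1,1,1,1,2).

From H_k ≅ ker(∂_k) / im(∂_{k+1}) we obtain:

  H_0: rank C_0 − rank ∂_1 = 10 − 9 = 1, and the invariant factors of ∂_1 are all 1, so H_0 = Z.
  H_1: rank ker ∂_1 − rank ∂_2 = (30 − 9) − 20 = 1, and ∂_2 has invariant factor 2 > 1, so H_1 = Z ⊕ Z_2.
  H_2: rank ker ∂_2 − rank ∂_3 = (20 − 20) − 0 = 0, and there is no ∂_3, so H_2 = 0.

(K is a triangulation of the Klein bottle.)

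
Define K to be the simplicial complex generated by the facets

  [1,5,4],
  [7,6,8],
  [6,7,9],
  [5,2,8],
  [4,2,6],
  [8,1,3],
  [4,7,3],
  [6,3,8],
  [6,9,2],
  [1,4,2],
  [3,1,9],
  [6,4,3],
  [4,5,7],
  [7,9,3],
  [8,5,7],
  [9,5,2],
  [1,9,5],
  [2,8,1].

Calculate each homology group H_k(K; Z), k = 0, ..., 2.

H_0 = Z,  H_1 = Z ⊕ Z/2,  H_2 = 0.

Take the total order 1 < 2 < 3 < 4 < 5 < 6 < 7 < 8 < 9 on the vertex set. Then K (dimension 2) consists of the simplices:

  0-simplices (9): [1], [2], [3], [4], [5], [6], [7], [8], [9]
  1-simplices (27): (27 of them)
  2-simplices (18): [1,2,4], [1,2,8], [1,3,8], [1,3,9], [1,4,5], [1,5,9], [2,4,6], [2,5,8], [2,5,9], [2,6,9], [3,4,6], [3,4,7], [3,6,8], [3,7,9], [4,5,7], [5,7,8], [6,7,8], [6,7,9]

Hence C_0 ≅ Z^9, C_1 ≅ Z^27, C_2 ≅ Z^18.

∂_1: C_1 → C_0 sends each edge [p,q] (with p < q) to q − p. For instance
  ∂[5,8] = [8] − [5].
As a 9×27 matrix over Z this has rank 8, with invariant factors (1,1,1,1,1,1,1,1).

∂_2: C_2 → C_1 maps a triangle to the signed sum of its edges. For instance
  ∂[3,6,8] = [6,8] − [3,8] + [3,6],
  ∂[3,7,9] = [7,9] − [3,9] + [3,7].
The 27×18 boundary matrix has rank 18 and Smith normal form diag(1,1,1,1,1,1,1,1,1,1,1,1,1,1,1,1,1,2).

Now H_k = ker ∂_k / im ∂_{k+1}, so:

  H_0: rank C_0 − rank ∂_1 = 9 − 8 = 1, and the invariant factors of ∂_1 are all 1, so H_0 ≅ Z.
  H_1: rank ker ∂_1 − rank ∂_2 = (27 − 8) − 18 = 1, and ∂_2 has invariant factor 2 > 1, so H_1 ≅ Z ⊕ Z/2.
  H_2: rank ker ∂_2 − rank ∂_3 = (18 − 18) − 0 = 0, and there is no ∂_3, so H_2 ≅ 0.

As a check, the Euler characteristic is 9 − 27 + 18 = 0, which agrees with 1 − 1 + 0 = 0.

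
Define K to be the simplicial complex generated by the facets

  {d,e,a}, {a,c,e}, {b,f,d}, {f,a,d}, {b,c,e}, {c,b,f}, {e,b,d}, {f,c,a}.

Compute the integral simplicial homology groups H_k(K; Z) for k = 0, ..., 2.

H_0 ≅ Z,  H_1 = 0,  H_2 ≅ Z.

Fix the vertex order a < b < c < d < e < f and write every simplex with vertices in increasing order. Then dim K = 2 and the simplices of K are:

  0-simplices (6): a, b, c, d, e, f
  1-simplices (12): ac, ad, ae, af, bc, bd, be, bf, ce, cf, de, df
  2-simplices (8): ace, acf, ade, adf, bce, bcf, bde, bdf

giving chain groups C_0 ≅ Z^6, C_1 ≅ Z^12, C_2 ≅ Z^8.

The boundary map ∂_1: C_1 → C_0 is given by ∂[p,q] = [q] − [p].
This gives a 6×12 integer matrix of rank 5; reducing to Smith normal form yields diagonal entries (1,1,1,1,1).

Boundary ∂_2: C_2 → C_1 maps a triangle to the signed sum of its edges. For instance
  ∂acf = cf − af + ac,
  ∂bce = ce − be + bc.
The resulting 12×8 matrix has rank 7, and its Smith normal form has invariant factors (1,1,1,1,1,1,1).

Computing H_k = (kernel of ∂_k) / (image of ∂_{k+1}):

  H_0: rank C_0 − rank ∂_1 = 6 − 5 = 1, and the invariant factors of ∂_1 are all 1, so H_0 ≅ Z.
  H_1: rank ker ∂_1 − rank ∂_2 = (12 − 5) − 7 = 0, and the invariant factors of ∂_2 are all 1, so H_1 ≅ 0.
  H_2: rank ker ∂_2 − rank ∂_3 = (8 − 7) − 0 = 1, and there is no ∂_3, so H_2 ≅ Z.

(K is a triangulation of the 2-sphere S^2.)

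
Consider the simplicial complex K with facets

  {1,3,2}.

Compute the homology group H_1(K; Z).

H_1 = 0.

We work with the vertex ordering 1 < 2 < 3. The simplices of K, each written with vertices in increasing order, are:

  0-simplices (3): [1], [2], [3]
  1-simplices (3): [1,2], [1,3], [2,3]
  2-simplices (1): [1,2,3]

Hence C_0 ≅ Z^3, C_1 ≅ Z^3, C_2 ≅ Z^1.

Boundary ∂_1: C_1 → C_0 sends each edge [p,q] (with p < q) to q − p. For instance
  ∂[1,3] = [3] − [1].
The 3×3 boundary matrix has rank 2 and Smith normal form diag(1,1).

∂_2: C_2 → C_1 acts by ∂[p,q,r] = [q,r] − [p,r] + [p,q]. For instance
  ∂[1,2,3] = [2,3] − [1,3] + [1,2].
As a 3×1 matrix over Z this has rank 1, with invariant factors (1).

From H_k ≅ ker(∂_k) / im(∂_{k+1}) we obtain:

  H_1: rank ker ∂_1 − rank ∂_2 = (3 − 2) − 1 = 0, and the invariant factors of ∂_2 are all 1, so H_1 ≅ 0.

(K is a triangulation of the 2-simplex.)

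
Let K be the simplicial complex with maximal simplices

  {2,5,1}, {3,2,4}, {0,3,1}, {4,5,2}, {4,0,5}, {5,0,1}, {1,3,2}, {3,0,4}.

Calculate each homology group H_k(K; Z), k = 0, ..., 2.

We work with the vertex ordering 0 < 1 < 2 < 3 < 4 < 5. The simplices of K, each written with vertices in increasing order, are:

  0-simplices (6): [0], [1], [2], [3], [4], [5]
  1-simplices (12): [0,1], [0,3], [0,4], [0,5], [1,2], [1,3], [1,5], [2,3], [2,4], [2,5], [3,4], [4,5]
  2-simplices (8): [0,1,3], [0,1,5], [0,3,4], [0,4,5], [1,2,3], [1,2,5], [2,3,4], [2,4,5]

Hence C_0 ≅ Z^6, C_1 ≅ Z^12, C_2 ≅ Z^8.

The boundary map ∂_1: C_1 → C_0 is given by ∂[p,q] = [q] − [p].
The resulting 6×12 matrix has rank 5, and its Smith normal form has invariant factors (1,1,1,1,1).

∂_2: C_2 → C_1 maps a triangle to the signed sum of its edges. For instance
  ∂[2,4,5] = [4,5] − [2,5] + [2,4],
  ∂[1,2,5] = [2,5] − [1,5] + [1,2].
This gives a 12×8 integer matrix of rank 7; reducing to Smith normal form yields diagonal entries (1,1,1,1,1,1,1).

Reading off H_k = ker ∂_k / im ∂_{k+1}:

  H_0: rank C_0 − rank ∂_1 = 6 − 5 = 1, and the invariant factors of ∂_1 are all 1, so H_0 ≅ Z.
  H_1: rank ker ∂_1 − rank ∂_2 = (12 − 5) − 7 = 0, and the invariant factors of ∂_2 are all 1, so H_1 ≅ 0.
  H_2: rank ker ∂_2 − rank ∂_3 = (8 − 7) − 0 = 1, and there is no ∂_3, so H_2 ≅ Z.

(K is a triangulation of the 2-sphere S^2.)

H_0 = Z,  H_1 = 0,  H_2 = Z.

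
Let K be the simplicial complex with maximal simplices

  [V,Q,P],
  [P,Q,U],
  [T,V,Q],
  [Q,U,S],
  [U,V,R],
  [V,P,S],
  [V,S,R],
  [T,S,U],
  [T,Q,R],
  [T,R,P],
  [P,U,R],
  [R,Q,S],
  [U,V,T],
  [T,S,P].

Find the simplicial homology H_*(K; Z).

H_0 ≅ Z,  H_1 ≅ Z^2,  H_2 ≅ Z.

Order the vertices as P < Q < R < S < T < U < V. Listing each simplex with vertices in this order, K has dimension 2 with simplices:

  0-simplices (7): P, Q, R, S, T, U, V
  1-simplices (21): PQ, PR, PS, PT, PU, PV, QR, QS, QT, QU, QV, RS, RT, RU, RV, ST, SU, SV, TU, TV, UV
  2-simplices (14): PQU, PQV, PRT, PRU, PST, PSV, QRS, QRT, QSU, QTV, RSV, RUV, STU, TUV

Hence C_0 ≅ Z^7, C_1 ≅ Z^21, C_2 ≅ Z^14.

The boundary map ∂_1: C_1 → C_0 sends each edge [p,q] (with p < q) to q − p. For instance
  ∂PU = U − P.
The resulting 7×21 matrix has rank 6, and its Smith normal form has invariant factors (1,1,1,1,1,1).

The boundary map ∂_2: C_2 → C_1 maps a triangle to the signed sum of its edges. For instance
  ∂PQV = QV − PV + PQ,
  ∂QSU = SU − QU + QS.
The resulting 21×14 matrix has rank 13, and its Smith normal form has invariant factors (1,1,1,1,1,1,1,1,1,1,1,1,1).

Now H_k = ker ∂_k / im ∂_{k+1}, so:

  H_0: rank C_0 − rank ∂_1 = 7 − 6 = 1, and the invariant factors of ∂_1 are all 1, so H_0 ≅ Z.
  H_1: rank ker ∂_1 − rank ∂_2 = (21 − 6) − 13 = 2, and the invariant factors of ∂_2 are all 1, so H_1 ≅ Z^2.
  H_2: rank ker ∂_2 − rank ∂_3 = (14 − 13) − 0 = 1, and there is no ∂_3, so H_2 ≅ Z.

(K is a triangulation of the torus T^2.)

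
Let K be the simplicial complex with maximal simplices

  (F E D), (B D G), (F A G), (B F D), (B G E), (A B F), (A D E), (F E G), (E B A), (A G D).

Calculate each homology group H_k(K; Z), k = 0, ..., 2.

Fix the vertex order A < B < D < E < F < G and write every simplex with vertices in increasing order. Then dim K = 2 and the simplices of K are:

  0-simplices (6): A, B, D, E, F, G
  1-simplices (15): AB, AD, AE, AF, AG, BD, BE, BF, BG, DE, DF, DG, EF, EG, FG
  2-simplices (10): ABE, ABF, ADE, ADG, AFG, BDF, BDG, BEG, DEF, EFG

giving chain groups C_0 ≅ Z^6, C_1 ≅ Z^15, C_2 ≅ Z^10.

∂_1: C_1 → C_0 sends each edge [p,q] (with p < q) to q − p.
This gives a 6×15 integer matrix of rank 5; reducing to Smith normal form yields diagonal entries (1,1,1,1,1).

Boundary ∂_2: C_2 → C_1 sends each 2-simplex [p,q,r] to [q,r] − [p,r] + [p,q]. For instance
  ∂EFG = FG − EG + EF,
  ∂ABF = BF − AF + AB.
The 15×10 boundary matrix has rank 10 and Smith normal form diag(1,1,1,1,1,1,1,1,1,2).

Computing H_k = (kernel of ∂_k) / (image of ∂_{k+1}):

  H_0: rank C_0 − rank ∂_1 = 6 − 5 = 1, and the invariant factors of ∂_1 are all 1, so H_0 ≅ Z.
  H_1: rank ker ∂_1 − rank ∂_2 = (15 − 5) − 10 = 0, and ∂_2 has invariant factor 2 > 1, so H_1 ≅ Z_2.
  H_2: rank ker ∂_2 − rank ∂_3 = (10 − 10) − 0 = 0, and there is no ∂_3, so H_2 ≅ 0.

H_0 = Z,  H_1 = Z_2,  H_2 = 0.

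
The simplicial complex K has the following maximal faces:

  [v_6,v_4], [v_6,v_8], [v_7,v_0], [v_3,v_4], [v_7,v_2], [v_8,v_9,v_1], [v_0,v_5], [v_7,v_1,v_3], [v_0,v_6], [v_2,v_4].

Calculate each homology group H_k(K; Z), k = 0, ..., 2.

H_0 = Z,  H_1 = Z^3,  H_2 = 0.

Fix the vertex order v_0 < v_1 < v_2 < v_3 < v_4 < v_5 < v_6 < v_7 < v_8 < v_9 and write every simplex with vertices in increasing order. Then dim K = 2 and the simplices of K are:

  0-simplices (10): [v_0], [v_1], [v_2], [v_3], [v_4], [v_5], [v_6], [v_7], [v_8], [v_9]
  1-simplices (14): [v_0,v_5], [v_0,v_6], [v_0,v_7], [v_1,v_3], [v_1,v_7], [v_1,v_8], [v_1,v_9], [v_2,v_4], [v_2,v_7], [v_3,v_4], [v_3,v_7], [v_4,v_6], [v_6,v_8], [v_8,v_9]
  2-simplices (2): [v_1,v_3,v_7], [v_1,v_8,v_9]

Hence C_0 ≅ Z^10, C_1 ≅ Z^14, C_2 ≅ Z^2.

The boundary map ∂_1: C_1 → C_0 sends each edge [p,q] (with p < q) to q − p.
This gives a 10×14 integer matrix of rank 9; reducing to Smith normal form yields diagonal entries (1,1,1,1,1,1,1,1,1).

Boundary ∂_2: C_2 → C_1 maps a triangle to the signed sum of its edges. For instance
  ∂[v_1,v_8,v_9] = [v_8,v_9] − [v_1,v_9] + [v_1,v_8],
  ∂[v_1,v_3,v_7] = [v_3,v_7] − [v_1,v_7] + [v_1,v_3].
This gives a 14×2 integer matrix of rank 2; reducing to Smith normal form yields diagonal entries (1,1).

Reading off H_k = ker ∂_k / im ∂_{k+1}:

  H_0: rank C_0 − rank ∂_1 = 10 − 9 = 1, and the invariant factors of ∂_1 are all 1, so H_0 ≅ Z.
  H_1: rank ker ∂_1 − rank ∂_2 = (14 − 9) − 2 = 3, and the invariant factors of ∂_2 are all 1, so H_1 ≅ Z^3.
  H_2: rank ker ∂_2 − rank ∂_3 = (2 − 2) − 0 = 0, and there is no ∂_3, so H_2 ≅ 0.

As a check, the Euler characteristic is 10 − 14 + 2 = -2, which agrees with 1 − 3 + 0 = -2.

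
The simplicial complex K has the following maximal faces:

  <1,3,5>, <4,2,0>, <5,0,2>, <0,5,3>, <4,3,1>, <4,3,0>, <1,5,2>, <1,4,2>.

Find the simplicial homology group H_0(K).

Take the total order 0 < 1 < 2 < 3 < 4 < 5 on the vertex set. Then K (dimension 2) consists of the simplices:

  0-simplices (6): [0], [1], [2], [3], [4], [5]
  1-simplices (12): [0,2], [0,3], [0,4], [0,5], [1,2], [1,3], [1,4], [1,5], [2,4], [2,5], [3,4], [3,5]
  2-simplices (8): [0,2,4], [0,2,5], [0,3,4], [0,3,5], [1,2,4], [1,2,5], [1,3,4], [1,3,5]

so the chain groups are C_0 ≅ Z^6, C_1 ≅ Z^12, C_2 ≅ Z^8.

∂_1: C_1 → C_0 maps an edge to its endpoints' difference, ∂[p,q] = q − p.
The 6×12 boundary matrix has rank 5 and Smith normal form diag(1,1,1,1,1).

The boundary map ∂_2: C_2 → C_1 maps a triangle to the signed sum of its edges. For instance
  ∂[0,2,4] = [2,4] − [0,4] + [0,2],
  ∂[0,2,5] = [2,5] − [0,5] + [0,2].
As a 12×8 matrix over Z this has rank 7, with invariant factors (1,1,1,1,1,1,1).

Computing H_k = (kernel of ∂_k) / (image of ∂_{k+1}):

  H_0: rank C_0 − rank ∂_1 = 6 − 5 = 1, and the invariant factors of ∂_1 are all 1, so H_0 ≅ Z.

H_0 ≅ Z.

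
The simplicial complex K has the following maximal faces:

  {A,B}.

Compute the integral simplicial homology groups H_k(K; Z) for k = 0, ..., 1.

Order the vertices as A < B. Listing each simplex with vertices in this order, K has dimension 1 with simplices:

  0-simplices (2): A, B
  1-simplices (1): AB

Hence C_0 ≅ Z^2, C_1 ≅ Z^1.

∂_1: C_1 → C_0 maps an edge to its endpoints' difference, ∂[p,q] = q − p.
This gives a 2×1 integer matrix of rank 1; reducing to Smith normal form yields diagonal entries (1).

Now H_k = ker ∂_k / im ∂_{k+1}, so:

  H_0: rank C_0 − rank ∂_1 = 2 − 1 = 1, and the invariant factors of ∂_1 are all 1, so H_0 = Z.
  H_1: rank ker ∂_1 − rank ∂_2 = (1 − 1) − 0 = 0, and there is no ∂_2, so H_1 = 0.

As a check, the Euler characteristic is 2 − 1 = 1, which agrees with 1 − 0 = 1.

H_0 = Z,  H_1 = 0.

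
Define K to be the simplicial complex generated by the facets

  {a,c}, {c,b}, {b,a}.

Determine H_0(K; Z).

H_0 ≅ Z.

Take the total order a < b < c on the vertex set. Then K (dimension 1) consists of the simplices:

  0-simplices (3): a, b, c
  1-simplices (3): ab, ac, bc

so the chain groups are C_0 ≅ Z^3, C_1 ≅ Z^3.

Boundary ∂_1: C_1 → C_0 sends each edge [p,q] (with p < q) to q − p.
As a 3×3 matrix over Z this has rank 2, with invariant factors (1,1).

From H_k ≅ ker(∂_k) / im(∂_{k+1}) we obtain:

  H_0: rank C_0 − rank ∂_1 = 3 − 2 = 1, and the invariant factors of ∂_1 are all 1, so H_0 = Z.

(K is a triangulation of the circle S^1.)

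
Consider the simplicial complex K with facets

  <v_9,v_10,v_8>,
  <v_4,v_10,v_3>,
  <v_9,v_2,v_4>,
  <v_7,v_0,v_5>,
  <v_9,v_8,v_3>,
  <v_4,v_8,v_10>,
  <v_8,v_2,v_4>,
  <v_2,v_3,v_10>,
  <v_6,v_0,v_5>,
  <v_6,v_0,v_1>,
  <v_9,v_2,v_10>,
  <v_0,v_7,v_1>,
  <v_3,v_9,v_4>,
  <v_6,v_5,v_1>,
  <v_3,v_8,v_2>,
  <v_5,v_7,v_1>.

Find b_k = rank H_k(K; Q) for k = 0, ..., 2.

b_0 = 2, b_1 = 0, b_2 = 1.

K has 11 vertices, 24 edges, 16 triangles.
rank ∂_0 = 0, rank ∂_1 = 9 ⇒ b_0 = 11 − 0 − 9 = 2; all invariant factors of ∂_1 are 1 so no torsion. So H_0 = Z^2.
rank ∂_1 = 9, rank ∂_2 = 15 ⇒ b_1 = 24 − 9 − 15 = 0; ∂_2 has invariant factor(s) [2] giving torsion. So H_1 = Z/2.
rank ∂_2 = 15, rank ∂_3 = 0 ⇒ b_2 = 16 − 15 − 0 = 1. So H_2 = Z.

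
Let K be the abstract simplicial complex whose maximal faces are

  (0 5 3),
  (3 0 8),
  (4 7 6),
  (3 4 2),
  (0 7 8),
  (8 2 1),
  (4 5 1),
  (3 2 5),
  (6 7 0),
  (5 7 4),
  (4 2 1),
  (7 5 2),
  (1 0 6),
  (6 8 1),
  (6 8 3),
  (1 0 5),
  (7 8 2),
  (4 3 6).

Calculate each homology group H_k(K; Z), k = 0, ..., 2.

H_0 = Z,  H_1 = Z ⊕ Z/2Z,  H_2 = 0.

Fix the vertex order 0 < 1 < 2 < 3 < 4 < 5 < 6 < 7 < 8 and write every simplex with vertices in increasing order. Then dim K = 2 and the simplices of K are:

  0-simplices (9): [0], [1], [2], [3], [4], [5], [6], [7], [8]
  1-simplices (27): (27 of them)
  2-simplices (18): [0,1,5], [0,1,6], [0,3,5], [0,3,8], [0,6,7], [0,7,8], [1,2,4], [1,2,8], [1,4,5], [1,6,8], [2,3,4], [2,3,5], [2,5,7], [2,7,8], [3,4,6], [3,6,8], [4,5,7], [4,6,7]

Hence C_0 ≅ Z^9, C_1 ≅ Z^27, C_2 ≅ Z^18.

∂_1: C_1 → C_0 sends each edge [p,q] (with p < q) to q − p. For instance
  ∂[3,6] = [6] − [3].
The resulting 9×27 matrix has rank 8, and its Smith normal form has invariant factors (1,1,1,1,1,1,1,1).

The boundary map ∂_2: C_2 → C_1 maps a triangle to the signed sum of its edges. For instance
  ∂[0,3,5] = [3,5] − [0,5] + [0,3],
  ∂[1,2,8] = [2,8] − [1,8] + [1,2].
The 27×18 boundary matrix has rank 18 and Smith normal form diag(1,1,1,1,1,1,1,1,1,1,1,1,1,1,1,1,1,2).

Computing H_k = (kernel of ∂_k) / (image of ∂_{k+1}):

  H_0: rank C_0 − rank ∂_1 = 9 − 8 = 1, and the invariant factors of ∂_1 are all 1, so H_0 = Z.
  H_1: rank ker ∂_1 − rank ∂_2 = (27 − 8) − 18 = 1, and ∂_2 has invariant factor 2 > 1, so H_1 = Z ⊕ Z/2Z.
  H_2: rank ker ∂_2 − rank ∂_3 = (18 − 18) − 0 = 0, and there is no ∂_3, so H_2 = 0.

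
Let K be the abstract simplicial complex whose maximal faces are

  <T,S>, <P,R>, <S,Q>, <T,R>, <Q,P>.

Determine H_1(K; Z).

Take the total order P < Q < R < S < T on the vertex set. Then K (dimension 1) consists of the simplices:

  0-simplices (5): P, Q, R, S, T
  1-simplices (5): PQ, PR, QS, RT, ST

giving chain groups C_0 ≅ Z^5, C_1 ≅ Z^5.

Boundary ∂_1: C_1 → C_0 is given by ∂[p,q] = [q] − [p]. For instance
  ∂QS = S − Q.
As a 5×5 matrix over Z this has rank 4, with invariant factors (1,1,1,1).

Computing H_k = (kernel of ∂_k) / (image of ∂_{k+1}):

  H_1: rank ker ∂_1 − rank ∂_2 = (5 − 4) − 0 = 1, and there is no ∂_2, so H_1 = Z.

H_1 = Z.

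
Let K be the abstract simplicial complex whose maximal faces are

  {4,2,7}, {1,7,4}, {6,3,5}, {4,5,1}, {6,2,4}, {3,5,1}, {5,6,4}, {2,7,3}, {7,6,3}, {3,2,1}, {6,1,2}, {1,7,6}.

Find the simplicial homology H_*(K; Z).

We work with the vertex ordering 1 < 2 < 3 < 4 < 5 < 6 < 7. The simplices of K, each written with vertices in increasing order, are:

  0-simplices (7): [1], [2], [3], [4], [5], [6], [7]
  1-simplices (18): [1,2], [1,3], [1,4], [1,5], [1,6], [1,7], [2,3], [2,4], [2,6], [2,7], [3,5], [3,6], [3,7], [4,5], [4,6], [4,7], [5,6], [6,7]
  2-simplices (12): [1,2,3], [1,2,6], [1,3,5], [1,4,5], [1,4,7], [1,6,7], [2,3,7], [2,4,6], [2,4,7], [3,5,6], [3,6,7], [4,5,6]

giving chain groups C_0 ≅ Z^7, C_1 ≅ Z^18, C_2 ≅ Z^12.

The boundary map ∂_1: C_1 → C_0 is given by ∂[p,q] = [q] − [p]. For instance
  ∂[5,6] = [6] − [5].
This gives a 7×18 integer matrix of rank 6; reducing to Smith normal form yields diagonal entries (1,1,1,1,1,1).

Boundary ∂_2: C_2 → C_1 maps a triangle to the signed sum of its edges. For instance
  ∂[4,5,6] = [5,6] − [4,6] + [4,5],
  ∂[1,2,3] = [2,3] − [1,3] + [1,2].
The 18×12 boundary matrix has rank 12 and Smith normal form diag(1,1,1,1,1,1,1,1,1,1,1,2).

Now H_k = ker ∂_k / im ∂_{k+1}, so:

  H_0: rank C_0 − rank ∂_1 = 7 − 6 = 1, and the invariant factors of ∂_1 are all 1, so H_0 = Z.
  H_1: rank ker ∂_1 − rank ∂_2 = (18 − 6) − 12 = 0, and ∂_2 has invariant factor 2 > 1, so H_1 = Z/2.
  H_2: rank ker ∂_2 − rank ∂_3 = (12 − 12) − 0 = 0, and there is no ∂_3, so H_2 = 0.

As a check, the Euler characteristic is 7 − 18 + 12 = 1, which agrees with 1 − 0 + 0 = 1.

H_0 = Z,  H_1 = Z/2,  H_2 = 0.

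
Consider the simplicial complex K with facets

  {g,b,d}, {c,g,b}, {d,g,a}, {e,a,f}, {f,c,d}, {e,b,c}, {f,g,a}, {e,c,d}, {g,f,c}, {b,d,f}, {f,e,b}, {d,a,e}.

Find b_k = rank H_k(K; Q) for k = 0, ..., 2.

b_0 = 1, b_1 = 0, b_2 = 0.

Take the total order a < b < c < d < e < f < g on the vertex set. Then K (dimension 2) consists of the simplices:

  0-simplices (7): a, b, c, d, e, f, g
  1-simplices (18): ad, ae, af, ag, bc, bd, be, bf, bg, cd, ce, cf, cg, de, df, dg, ef, fg
  2-simplices (12): ade, adg, aef, afg, bce, bcg, bdf, bdg, bef, cde, cdf, cfg

Hence C_0 ≅ Z^7, C_1 ≅ Z^18, C_2 ≅ Z^12.

Boundary ∂_1: C_1 → C_0 maps an edge to its endpoints' difference, ∂[p,q] = q − p. For instance
  ∂bd = d − b.
The 7×18 boundary matrix has rank 6 and Smith normal form diag(1,1,1,1,1,1).

∂_2: C_2 → C_1 maps a triangle to the signed sum of its edges. For instance
  ∂afg = fg − ag + af,
  ∂cde = de − ce + cd.
The 18×12 boundary matrix has rank 12 and Smith normal form diag(1,1,1,1,1,1,1,1,1,1,1,2).

From H_k ≅ ker(∂_k) / im(∂_{k+1}) we obtain:

  H_0: rank C_0 − rank ∂_1 = 7 − 6 = 1, and the invariant factors of ∂_1 are all 1, so H_0 = Z.
  H_1: rank ker ∂_1 − rank ∂_2 = (18 − 6) − 12 = 0, and ∂_2 has invariant factor 2 > 1, so H_1 = Z/2.
  H_2: rank ker ∂_2 − rank ∂_3 = (12 − 12) − 0 = 0, and there is no ∂_3, so H_2 = 0.

Hence the Betti numbers are b_0 = 1, b_1 = 0, b_2 = 0.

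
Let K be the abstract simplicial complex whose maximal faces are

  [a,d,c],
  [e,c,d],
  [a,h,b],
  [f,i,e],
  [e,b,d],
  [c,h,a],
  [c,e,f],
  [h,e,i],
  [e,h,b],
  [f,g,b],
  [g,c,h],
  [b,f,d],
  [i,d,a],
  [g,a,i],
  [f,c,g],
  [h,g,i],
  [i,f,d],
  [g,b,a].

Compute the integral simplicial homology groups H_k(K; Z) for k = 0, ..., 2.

H_0 = Z,  H_1 = Z ⊕ Z/2,  H_2 = 0.

Order the vertices as a < b < c < d < e < f < g < h < i. Listing each simplex with vertices in this order, K has dimension 2 with simplices:

  0-simplices (9): a, b, c, d, e, f, g, h, i
  1-simplices (27): ab, ac, ad, ag, ah, ai, bd, be, bf, bg, bh, cd, ce, cf, cg, ch, de, df, di, ef, eh, ei, fg, fi, gh, gi, hi
  2-simplices (18): abg, abh, acd, ach, adi, agi, bde, bdf, beh, bfg, cde, cef, cfg, cgh, dfi, efi, ehi, ghi

Hence C_0 ≅ Z^9, C_1 ≅ Z^27, C_2 ≅ Z^18.

The boundary map ∂_1: C_1 → C_0 maps an edge to its endpoints' difference, ∂[p,q] = q − p.
The resulting 9×27 matrix has rank 8, and its Smith normal form has invariant factors (1,1,1,1,1,1,1,1).

Boundary ∂_2: C_2 → C_1 acts by ∂[p,q,r] = [q,r] − [p,r] + [p,q]. For instance
  ∂abg = bg − ag + ab,
  ∂cgh = gh − ch + cg.
The 27×18 boundary matrix has rank 18 and Smith normal form diag(1,1,1,1,1,1,1,1,1,1,1,1,1,1,1,1,1,2).

Now H_k = ker ∂_k / im ∂_{k+1}, so:

  H_0: rank C_0 − rank ∂_1 = 9 − 8 = 1, and the invariant factors of ∂_1 are all 1, so H_0 ≅ Z.
  H_1: rank ker ∂_1 − rank ∂_2 = (27 − 8) − 18 = 1, and ∂_2 has invariant factor 2 > 1, so H_1 ≅ Z ⊕ Z/2.
  H_2: rank ker ∂_2 − rank ∂_3 = (18 − 18) − 0 = 0, and there is no ∂_3, so H_2 ≅ 0.

(K is a triangulation of the Klein bottle.)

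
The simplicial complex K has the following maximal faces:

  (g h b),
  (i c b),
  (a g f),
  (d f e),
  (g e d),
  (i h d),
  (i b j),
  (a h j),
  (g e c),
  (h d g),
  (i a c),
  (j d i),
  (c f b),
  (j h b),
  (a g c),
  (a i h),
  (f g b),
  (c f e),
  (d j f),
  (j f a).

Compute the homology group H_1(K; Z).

Order the vertices as a < b < c < d < e < f < g < h < i < j. Listing each simplex with vertices in this order, K has dimension 2 with simplices:

  0-simplices (10): a, b, c, d, e, f, g, h, i, j
  1-simplices (30): ac, af, ag, ah, ai, aj, bc, bf, bg, bh, bi, bj, ce, cf, cg, ci, de, df, dg, dh, di, dj, ef, eg, fg, fj, gh, hi, hj, ij
  2-simplices (20): acg, aci, afg, afj, ahi, ahj, bcf, bci, bfg, bgh, bhj, bij, cef, ceg, def, deg, dfj, dgh, dhi, dij

giving chain groups C_0 ≅ Z^10, C_1 ≅ Z^30, C_2 ≅ Z^20.

The boundary map ∂_1: C_1 → C_0 sends each edge [p,q] (with p < q) to q − p. For instance
  ∂cg = g − c.
The 10×30 boundary matrix has rank 9 and Smith normal form diag(1,1,1,1,1,1,1,1,1).

Boundary ∂_2: C_2 → C_1 sends each 2-simplex [p,q,r] to [q,r] − [p,r] + [p,q]. For instance
  ∂bci = ci − bi + bc,
  ∂cef = ef − cf + ce.
As a 30×20 matrix over Z this has rank 20, with invariant factors (1,1,1,1,1,1,1,1,1,1,1,1,1,1,1,1,1,1,1,2).

Reading off H_k = ker ∂_k / im ∂_{k+1}:

  H_1: rank ker ∂_1 − rank ∂_2 = (30 − 9) − 20 = 1, and ∂_2 has invariant factor 2 > 1, so H_1 ≅ Z ⊕ Z/2.

H_1 = Z ⊕ Z/2.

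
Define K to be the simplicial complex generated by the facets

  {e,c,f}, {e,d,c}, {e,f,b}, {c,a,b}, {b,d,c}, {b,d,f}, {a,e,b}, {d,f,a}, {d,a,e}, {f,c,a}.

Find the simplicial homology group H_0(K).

H_0 ≅ Z.

Fix the vertex order a < b < c < d < e < f and write every simplex with vertices in increasing order. Then dim K = 2 and the simplices of K are:

  0-simplices (6): a, b, c, d, e, f
  1-simplices (15): ab, ac, ad, ae, af, bc, bd, be, bf, cd, ce, cf, de, df, ef
  2-simplices (10): abc, abe, acf, ade, adf, bcd, bdf, bef, cde, cef

giving chain groups C_0 ≅ Z^6, C_1 ≅ Z^15, C_2 ≅ Z^10.

∂_1: C_1 → C_0 is given by ∂[p,q] = [q] − [p]. For instance
  ∂bd = d − b.
As a 6×15 matrix over Z this has rank 5, with invariant factors (1,1,1,1,1).

∂_2: C_2 → C_1 acts by ∂[p,q,r] = [q,r] − [p,r] + [p,q]. For instance
  ∂abc = bc − ac + ab,
  ∂bdf = df − bf + bd.
As a 15×10 matrix over Z this has rank 10, with invariant factors (1,1,1,1,1,1,1,1,1,2).

From H_k ≅ ker(∂_k) / im(∂_{k+1}) we obtain:

  H_0: rank C_0 − rank ∂_1 = 6 − 5 = 1, and the invariant factors of ∂_1 are all 1, so H_0 ≅ Z.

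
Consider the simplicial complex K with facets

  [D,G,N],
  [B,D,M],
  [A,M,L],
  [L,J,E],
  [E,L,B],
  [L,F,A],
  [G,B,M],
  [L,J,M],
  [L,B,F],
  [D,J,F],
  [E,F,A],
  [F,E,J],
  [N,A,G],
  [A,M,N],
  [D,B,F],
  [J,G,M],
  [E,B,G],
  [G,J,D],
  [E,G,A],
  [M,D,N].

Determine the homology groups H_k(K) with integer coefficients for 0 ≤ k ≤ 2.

H_0 = Z,  H_1 = Z ⊕ Z/2,  H_2 = 0.

K has 10 vertices, 30 edges, 20 triangles.
rank ∂_0 = 0, rank ∂_1 = 9 ⇒ b_0 = 10 − 0 − 9 = 1; all invariant factors of ∂_1 are 1 so no torsion. So H_0 ≅ Z.
rank ∂_1 = 9, rank ∂_2 = 20 ⇒ b_1 = 30 − 9 − 20 = 1; ∂_2 has invariant factor(s) [2] giving torsion. So H_1 ≅ Z ⊕ Z/2.
rank ∂_2 = 20, rank ∂_3 = 0 ⇒ b_2 = 20 − 20 − 0 = 0. So H_2 ≅ 0.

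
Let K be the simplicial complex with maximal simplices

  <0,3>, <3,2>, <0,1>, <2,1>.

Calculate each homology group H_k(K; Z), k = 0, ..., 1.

We work with the vertex ordering 0 < 1 < 2 < 3. The simplices of K, each written with vertices in increasing order, are:

  0-simplices (4): [0], [1], [2], [3]
  1-simplices (4): [0,1], [0,3], [1,2], [2,3]

so the chain groups are C_0 ≅ Z^4, C_1 ≅ Z^4.

∂_1: C_1 → C_0 sends each edge [p,q] (with p < q) to q − p. For instance
  ∂[1,2] = [2] − [1].
The 4×4 boundary matrix has rank 3 and Smith normal form diag(1,1,1).

Reading off H_k = ker ∂_k / im ∂_{k+1}:

  H_0: rank C_0 − rank ∂_1 = 4 − 3 = 1, and the invariant factors of ∂_1 are all 1, so H_0 = Z.
  H_1: rank ker ∂_1 − rank ∂_2 = (4 − 3) − 0 = 1, and there is no ∂_2, so H_1 = Z.

H_0 ≅ Z,  H_1 ≅ Z.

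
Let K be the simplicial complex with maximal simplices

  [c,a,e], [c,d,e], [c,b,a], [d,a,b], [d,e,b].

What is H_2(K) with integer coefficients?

Take the total order a < b < c < d < e on the vertex set. Then K (dimension 2) consists of the simplices:

  0-simplices (5): a, b, c, d, e
  1-simplices (10): ab, ac, ad, ae, bc, bd, be, cd, ce, de
  2-simplices (5): abc, abd, ace, bde, cde

Hence C_0 ≅ Z^5, C_1 ≅ Z^10, C_2 ≅ Z^5.

∂_1: C_1 → C_0 maps an edge to its endpoints' difference, ∂[p,q] = q − p.
The resulting 5×10 matrix has rank 4, and its Smith normal form has invariant factors (1,1,1,1).

∂_2: C_2 → C_1 maps a triangle to the signed sum of its edges. For instance
  ∂bde = de − be + bd,
  ∂abc = bc − ac + ab.
The 10×5 boundary matrix has rank 5 and Smith normal form diag(1,1,1,1,1).

From H_k ≅ ker(∂_k) / im(∂_{k+1}) we obtain:

  H_2: rank ker ∂_2 − rank ∂_3 = (5 − 5) − 0 = 0, and there is no ∂_3, so H_2 = 0.

H_2 = 0.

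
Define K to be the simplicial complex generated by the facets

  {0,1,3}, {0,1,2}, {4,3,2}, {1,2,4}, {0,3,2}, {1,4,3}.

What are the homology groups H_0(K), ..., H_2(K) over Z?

H_0 ≅ Z,  H_1 = 0,  H_2 ≅ Z.

Take the total order 0 < 1 < 2 < 3 < 4 on the vertex set. Then K (dimension 2) consists of the simplices:

  0-simplices (5): [0], [1], [2], [3], [4]
  1-simplices (9): [0,1], [0,2], [0,3], [1,2], [1,3], [1,4], [2,3], [2,4], [3,4]
  2-simplices (6): [0,1,2], [0,1,3], [0,2,3], [1,2,4], [1,3,4], [2,3,4]

Hence C_0 ≅ Z^5, C_1 ≅ Z^9, C_2 ≅ Z^6.

∂_1: C_1 → C_0 is given by ∂[p,q] = [q] − [p]. For instance
  ∂[1,3] = [3] − [1].
The 5×9 boundary matrix has rank 4 and Smith normal form diag(1,1,1,1).

Boundary ∂_2: C_2 → C_1 acts by ∂[p,q,r] = [q,r] − [p,r] + [p,q]. For instance
  ∂[0,1,2] = [1,2] − [0,2] + [0,1],
  ∂[0,1,3] = [1,3] − [0,3] + [0,1].
The 9×6 boundary matrix has rank 5 and Smith normal form diag(1,1,1,1,1).

Reading off H_k = ker ∂_k / im ∂_{k+1}:

  H_0: rank C_0 − rank ∂_1 = 5 − 4 = 1, and the invariant factors of ∂_1 are all 1, so H_0 = Z.
  H_1: rank ker ∂_1 − rank ∂_2 = (9 − 4) − 5 = 0, and the invariant factors of ∂_2 are all 1, so H_1 = 0.
  H_2: rank ker ∂_2 − rank ∂_3 = (6 − 5) − 0 = 1, and there is no ∂_3, so H_2 = Z.

As a check, the Euler characteristic is 5 − 9 + 6 = 2, which agrees with 1 − 0 + 1 = 2.
(K is a triangulation of the 2-sphere S^2.)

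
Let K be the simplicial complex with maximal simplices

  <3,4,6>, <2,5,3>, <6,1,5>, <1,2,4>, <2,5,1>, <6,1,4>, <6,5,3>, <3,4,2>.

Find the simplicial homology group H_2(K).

H_2 ≅ Z.

We work with the vertex ordering 1 < 2 < 3 < 4 < 5 < 6. The simplices of K, each written with vertices in increasing order, are:

  0-simplices (6): [1], [2], [3], [4], [5], [6]
  1-simplices (12): [1,2], [1,4], [1,5], [1,6], [2,3], [2,4], [2,5], [3,4], [3,5], [3,6], [4,6], [5,6]
  2-simplices (8): [1,2,4], [1,2,5], [1,4,6], [1,5,6], [2,3,4], [2,3,5], [3,4,6], [3,5,6]

Hence C_0 ≅ Z^6, C_1 ≅ Z^12, C_2 ≅ Z^8.

The boundary map ∂_1: C_1 → C_0 sends each edge [p,q] (with p < q) to q − p. For instance
  ∂[5,6] = [6] − [5].
As a 6×12 matrix over Z this has rank 5, with invariant factors (1,1,1,1,1).

∂_2: C_2 → C_1 maps a triangle to the signed sum of its edges. For instance
  ∂[1,2,5] = [2,5] − [1,5] + [1,2],
  ∂[1,5,6] = [5,6] − [1,6] + [1,5].
As a 12×8 matrix over Z this has rank 7, with invariant factors (1,1,1,1,1,1,1).

Reading off H_k = ker ∂_k / im ∂_{k+1}:

  H_2: rank ker ∂_2 − rank ∂_3 = (8 − 7) − 0 = 1, and there is no ∂_3, so H_2 = Z.

(K is a triangulation of the 2-sphere S^2.)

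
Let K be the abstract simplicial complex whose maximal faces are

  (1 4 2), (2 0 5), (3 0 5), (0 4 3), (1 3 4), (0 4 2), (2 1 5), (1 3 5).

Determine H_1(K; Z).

H_1 ≅ 0.

Fix the vertex order 0 < 1 < 2 < 3 < 4 < 5 and write every simplex with vertices in increasing order. Then dim K = 2 and the simplices of K are:

  0-simplices (6): [0], [1], [2], [3], [4], [5]
  1-simplices (12): [0,2], [0,3], [0,4], [0,5], [1,2], [1,3], [1,4], [1,5], [2,4], [2,5], [3,4], [3,5]
  2-simplices (8): [0,2,4], [0,2,5], [0,3,4], [0,3,5], [1,2,4], [1,2,5], [1,3,4], [1,3,5]

so the chain groups are C_0 ≅ Z^6, C_1 ≅ Z^12, C_2 ≅ Z^8.

Boundary ∂_1: C_1 → C_0 maps an edge to its endpoints' difference, ∂[p,q] = q − p.
As a 6×12 matrix over Z this has rank 5, with invariant factors (1,1,1,1,1).

Boundary ∂_2: C_2 → C_1 maps a triangle to the signed sum of its edges. For instance
  ∂[0,3,4] = [3,4] − [0,4] + [0,3],
  ∂[1,3,5] = [3,5] − [1,5] + [1,3].
As a 12×8 matrix over Z this has rank 7, with invariant factors (1,1,1,1,1,1,1).

Computing H_k = (kernel of ∂_k) / (image of ∂_{k+1}):

  H_1: rank ker ∂_1 − rank ∂_2 = (12 − 5) − 7 = 0, and the invariant factors of ∂_2 are all 1, so H_1 ≅ 0.

(K is a triangulation of the 2-sphere S^2.)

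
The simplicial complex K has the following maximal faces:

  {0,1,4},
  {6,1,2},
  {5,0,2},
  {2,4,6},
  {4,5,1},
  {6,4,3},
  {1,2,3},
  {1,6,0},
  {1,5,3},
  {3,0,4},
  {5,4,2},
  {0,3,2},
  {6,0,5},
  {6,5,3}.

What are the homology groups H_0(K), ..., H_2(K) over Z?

K has 7 vertices, 21 edges, 14 triangles.
rank ∂_0 = 0, rank ∂_1 = 6 ⇒ b_0 = 7 − 0 − 6 = 1; all invariant factors of ∂_1 are 1 so no torsion. So H_0 ≅ Z.
rank ∂_1 = 6, rank ∂_2 = 13 ⇒ b_1 = 21 − 6 − 13 = 2; all invariant factors of ∂_2 are 1 so no torsion. So H_1 ≅ Z^2.
rank ∂_2 = 13, rank ∂_3 = 0 ⇒ b_2 = 14 − 13 − 0 = 1. So H_2 ≅ Z.

H_0 = Z,  H_1 = Z^2,  H_2 = Z.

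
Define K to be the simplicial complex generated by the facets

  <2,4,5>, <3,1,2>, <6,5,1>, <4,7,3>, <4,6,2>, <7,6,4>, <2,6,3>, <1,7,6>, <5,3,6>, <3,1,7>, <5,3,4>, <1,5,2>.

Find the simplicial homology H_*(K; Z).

H_0 ≅ Z,  H_1 ≅ Z/2,  H_2 = 0.

Order the vertices as 1 < 2 < 3 < 4 < 5 < 6 < 7. Listing each simplex with vertices in this order, K has dimension 2 with simplices:

  0-simplices (7): [1], [2], [3], [4], [5], [6], [7]
  1-simplices (18): [1,2], [1,3], [1,5], [1,6], [1,7], [2,3], [2,4], [2,5], [2,6], [3,4], [3,5], [3,6], [3,7], [4,5], [4,6], [4,7], [5,6], [6,7]
  2-simplices (12): [1,2,3], [1,2,5], [1,3,7], [1,5,6], [1,6,7], [2,3,6], [2,4,5], [2,4,6], [3,4,5], [3,4,7], [3,5,6], [4,6,7]

giving chain groups C_0 ≅ Z^7, C_1 ≅ Z^18, C_2 ≅ Z^12.

Boundary ∂_1: C_1 → C_0 maps an edge to its endpoints' difference, ∂[p,q] = q − p.
This gives a 7×18 integer matrix of rank 6; reducing to Smith normal form yields diagonal entries (1,1,1,1,1,1).

The boundary map ∂_2: C_2 → C_1 maps a triangle to the signed sum of its edges. For instance
  ∂[2,4,5] = [4,5] − [2,5] + [2,4],
  ∂[1,6,7] = [6,7] − [1,7] + [1,6].
The 18×12 boundary matrix has rank 12 and Smith normal form diag(1,1,1,1,1,1,1,1,1,1,1,2).

Reading off H_k = ker ∂_k / im ∂_{k+1}:

  H_0: rank C_0 − rank ∂_1 = 7 − 6 = 1, and the invariant factors of ∂_1 are all 1, so H_0 ≅ Z.
  H_1: rank ker ∂_1 − rank ∂_2 = (18 − 6) − 12 = 0, and ∂_2 has invariant factor 2 > 1, so H_1 ≅ Z/2.
  H_2: rank ker ∂_2 − rank ∂_3 = (12 − 12) − 0 = 0, and there is no ∂_3, so H_2 ≅ 0.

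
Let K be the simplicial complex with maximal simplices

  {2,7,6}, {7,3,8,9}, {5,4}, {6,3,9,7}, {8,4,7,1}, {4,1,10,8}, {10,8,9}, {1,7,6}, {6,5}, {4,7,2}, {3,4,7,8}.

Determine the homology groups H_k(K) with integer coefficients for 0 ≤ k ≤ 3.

Fix the vertex order 1 < 2 < 3 < 4 < 5 < 6 < 7 < 8 < 9 < 10 and write every simplex with vertices in increasing order. Then dim K = 3 and the simplices of K are:

  0-simplices (10): [1], [2], [3], [4], [5], [6], [7], [8], [9], [10]
  1-simplices (25): (25 of them)
  2-simplices (20): (20 of them)
  3-simplices (5): [1,4,7,8], [1,4,8,10], [3,4,7,8], [3,6,7,9], [3,7,8,9]

giving chain groups C_0 ≅ Z^10, C_1 ≅ Z^25, C_2 ≅ Z^20, C_3 ≅ Z^5.

∂_1: C_1 → C_0 is given by ∂[p,q] = [q] − [p]. For instance
  ∂[6,7] = [7] − [6].
This gives a 10×25 integer matrix of rank 9; reducing to Smith normal form yields diagonal entries (1,1,1,1,1,1,1,1,1).

Boundary ∂_2: C_2 → C_1 maps a triangle to the signed sum of its edges. For instance
  ∂[2,4,7] = [4,7] − [2,7] + [2,4],
  ∂[7,8,9] = [8,9] − [7,9] + [7,8].
The resulting 25×20 matrix has rank 15, and its Smith normal form has invariant factors (1,1,1,1,1,1,1,1,1,1,1,1,1,1,1).

The boundary map ∂_3: C_3 → C_2 sends each 3-simplex σ to the alternating sum Σ_i (−1)^i (σ with its i-th vertex removed). For instance
  ∂[1,4,7,8] = [4,7,8] − [1,7,8] + [1,4,8] − [1,4,7],
  ∂[3,6,7,9] = [6,7,9] − [3,7,9] + [3,6,9] − [3,6,7].
The resulting 20×5 matrix has rank 5, and its Smith normal form has invariant factors (1,1,1,1,1).

Reading off H_k = ker ∂_k / im ∂_{k+1}:

  H_0: rank C_0 − rank ∂_1 = 10 − 9 = 1, and the invariant factors of ∂_1 are all 1, so H_0 = Z.
  H_1: rank ker ∂_1 − rank ∂_2 = (25 − 9) − 15 = 1, and the invariant factors of ∂_2 are all 1, so H_1 = Z.
  H_2: rank ker ∂_2 − rank ∂_3 = (20 − 15) − 5 = 0, and the invariant factors of ∂_3 are all 1, so H_2 = 0.
  H_3: rank ker ∂_3 − rank ∂_4 = (5 − 5) − 0 = 0, and there is no ∂_4, so H_3 = 0.

H_0 = Z,  H_1 = Z,  H_2 = 0,  H_3 = 0.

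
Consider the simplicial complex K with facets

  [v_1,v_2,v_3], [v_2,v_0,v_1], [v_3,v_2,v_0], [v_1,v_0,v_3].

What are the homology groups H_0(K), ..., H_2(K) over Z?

H_0 ≅ Z,  H_1 = 0,  H_2 ≅ Z.

Order the vertices as v_0 < v_1 < v_2 < v_3. Listing each simplex with vertices in this order, K has dimension 2 with simplices:

  0-simplices (4): [v_0], [v_1], [v_2], [v_3]
  1-simplices (6): [v_0,v_1], [v_0,v_2], [v_0,v_3], [v_1,v_2], [v_1,v_3], [v_2,v_3]
  2-simplices (4): [v_0,v_1,v_2], [v_0,v_1,v_3], [v_0,v_2,v_3], [v_1,v_2,v_3]

Hence C_0 ≅ Z^4, C_1 ≅ Z^6, C_2 ≅ Z^4.

The boundary map ∂_1: C_1 → C_0 sends each edge [p,q] (with p < q) to q − p. For instance
  ∂[v_2,v_3] = [v_3] − [v_2].
The resulting 4×6 matrix has rank 3, and its Smith normal form has invariant factors (1,1,1).

Boundary ∂_2: C_2 → C_1 maps a triangle to the signed sum of its edges. For instance
  ∂[v_0,v_1,v_2] = [v_1,v_2] − [v_0,v_2] + [v_0,v_1],
  ∂[v_1,v_2,v_3] = [v_2,v_3] − [v_1,v_3] + [v_1,v_2].
The resulting 6×4 matrix has rank 3, and its Smith normal form has invariant factors (1,1,1).

Reading off H_k = ker ∂_k / im ∂_{k+1}:

  H_0: rank C_0 − rank ∂_1 = 4 − 3 = 1, and the invariant factors of ∂_1 are all 1, so H_0 ≅ Z.
  H_1: rank ker ∂_1 − rank ∂_2 = (6 − 3) − 3 = 0, and the invariant factors of ∂_2 are all 1, so H_1 ≅ 0.
  H_2: rank ker ∂_2 − rank ∂_3 = (4 − 3) − 0 = 1, and there is no ∂_3, so H_2 ≅ Z.

(K is a triangulation of the 2-sphere S^2.)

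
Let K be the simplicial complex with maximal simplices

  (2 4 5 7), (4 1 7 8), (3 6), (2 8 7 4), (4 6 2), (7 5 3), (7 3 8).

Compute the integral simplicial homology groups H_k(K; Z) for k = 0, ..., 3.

Order the vertices as 1 < 2 < 3 < 4 < 5 < 6 < 7 < 8. Listing each simplex with vertices in this order, K has dimension 3 with simplices:

  0-simplices (8): [1], [2], [3], [4], [5], [6], [7], [8]
  1-simplices (18): [1,4], [1,7], [1,8], [2,4], [2,5], [2,6], [2,7], [2,8], [3,5], [3,6], [3,7], [3,8], [4,5], [4,6], [4,7], [4,8], [5,7], [7,8]
  2-simplices (13): [1,4,7], [1,4,8], [1,7,8], [2,4,5], [2,4,6], [2,4,7], [2,4,8], [2,5,7], [2,7,8], [3,5,7], [3,7,8], [4,5,7], [4,7,8]
  3-simplices (3): [1,4,7,8], [2,4,5,7], [2,4,7,8]

so the chain groups are C_0 ≅ Z^8, C_1 ≅ Z^18, C_2 ≅ Z^13, C_3 ≅ Z^3.

Boundary ∂_1: C_1 → C_0 sends each edge [p,q] (with p < q) to q − p. For instance
  ∂[4,8] = [8] − [4].
This gives a 8×18 integer matrix of rank 7; reducing to Smith normal form yields diagonal entries (1,1,1,1,1,1,1).

∂_2: C_2 → C_1 acts by ∂[p,q,r] = [q,r] − [p,r] + [p,q]. For instance
  ∂[2,5,7] = [5,7] − [2,7] + [2,5],
  ∂[2,7,8] = [7,8] − [2,8] + [2,7].
The resulting 18×13 matrix has rank 10, and its Smith normal form has invariant factors (1,1,1,1,1,1,1,1,1,1).

∂_3: C_3 → C_2 sends each 3-simplex σ to the alternating sum Σ_i (−1)^i (σ with its i-th vertex removed). For instance
  ∂[2,4,7,8] = [4,7,8] − [2,7,8] + [2,4,8] − [2,4,7],
  ∂[1,4,7,8] = [4,7,8] − [1,7,8] + [1,4,8] − [1,4,7].
As a 13×3 matrix over Z this has rank 3, with invariant factors (1,1,1).

From H_k ≅ ker(∂_k) / im(∂_{k+1}) we obtain:

  H_0: rank C_0 − rank ∂_1 = 8 − 7 = 1, and the invariant factors of ∂_1 are all 1, so H_0 = Z.
  H_1: rank ker ∂_1 − rank ∂_2 = (18 − 7) − 10 = 1, and the invariant factors of ∂_2 are all 1, so H_1 = Z.
  H_2: rank ker ∂_2 − rank ∂_3 = (13 − 10) − 3 = 0, and the invariant factors of ∂_3 are all 1, so H_2 = 0.
  H_3: rank ker ∂_3 − rank ∂_4 = (3 − 3) − 0 = 0, and there is no ∂_4, so H_3 = 0.

As a check, the Euler characteristic is 8 − 18 + 13 − 3 = 0, which agrees with 1 − 1 + 0 − 0 = 0.

H_0 ≅ Z,  H_1 ≅ Z,  H_2 = 0,  H_3 = 0.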